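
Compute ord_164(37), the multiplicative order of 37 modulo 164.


We want ord_164(37), the smallest k >= 1 with 37^k = 1 mod 164.
n = 164 = 2^2 * 41, phi(164) = 80; the order divides phi(n).
Divisors of 80: 1, 2, 4, 5, 8, 10, 16, 20, 40, 80
Repeated squaring mod 164: 37^1 = 37, 37^2 = 57, 37^4 = 133, 37^8 = 141, 37^16 = 37, 37^32 = 57, 37^64 = 133
Test divisors in increasing order:
  k=1: 37^1 = 37 mod 164
  k=2: 37^2 = 57 mod 164
  k=4: 37^4 = 133 mod 164
  k=5: 37^5 = 133 * 37 = 1 mod 164  <- first divisor giving 1
Order = 5

5


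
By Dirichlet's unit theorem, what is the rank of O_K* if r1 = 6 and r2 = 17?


By Dirichlet's unit theorem:
rank = r1 + r2 - 1
= 6 + 17 - 1
= 22

22


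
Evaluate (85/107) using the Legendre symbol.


p = 107 is prime, so compute (85/107) with the reciprocity algorithm (Jacobi-symbol steps: pull out 2s via (2/n), flip via reciprocity, reduce):
  reciprocity: (85/107) -> +(107/85)
  reduce: (22/85)
  pull out 2: (2/85) = -1  (since 85 mod 8 = 5)
  reciprocity: (11/85) -> +(85/11)
  reduce: (8/11)
  pull out 2: (2/11) = -1  (since 11 mod 8 = 3)
  pull out 2: (2/11) = -1  (since 11 mod 8 = 3)
  pull out 2: (2/11) = -1  (since 11 mod 8 = 3)
  (1/11) = 1
Product of signs = 1
(85/107) = 1

1


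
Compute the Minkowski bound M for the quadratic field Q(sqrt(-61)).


d = -61, d mod 4 = 3, so disc(K) = 4d = -244; |disc(K)| = 244
Imaginary quadratic field, so n = 2, s = r2 = 1, r1 = 0
M = (n!/n^n) * (4/pi)^s * sqrt(|disc(K)|) = (2!/2^2) * (4/pi)^1 * sqrt(244)
= 0.5 * 1.273240 * 15.620499
= 9.9443

9.9443


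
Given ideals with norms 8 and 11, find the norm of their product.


N(IJ) = N(I) * N(J)
= 8 * 11
= 88

88


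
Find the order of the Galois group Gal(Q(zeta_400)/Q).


|Gal(Q(zeta_400)/Q)| = phi(400)
= 160

160


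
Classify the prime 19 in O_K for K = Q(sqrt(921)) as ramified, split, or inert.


K = Q(sqrt(921)). Since d mod 4 = 1, disc(K) = 921.
Check p | disc: 921 mod 19 = 9.
p does not divide disc. Compute Legendre symbol (d/p):
9^((19-1)/2) mod 19 = 1
(d/p) = 1, so p splits: (p) = P*P' with e=1, f=1, g=2.
Therefore p is split.

split


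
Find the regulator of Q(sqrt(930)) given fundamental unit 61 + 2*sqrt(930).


epsilon = 61 + 2*sqrt(930)
= 121.9918
R = ln(121.9918)
= 4.8040

4.8040


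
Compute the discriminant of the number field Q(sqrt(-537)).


For K = Q(sqrt(d)) with d squarefree: disc(K) = d if d = 1 mod 4, and disc(K) = 4d if d = 2 or 3 mod 4.
Here d = -537, and d mod 4 = 3.
d = 3 mod 4, not 1 (O_K = Z[sqrt(d)]), so disc(K) = 4d = 4 * (-537) = -2148

-2148


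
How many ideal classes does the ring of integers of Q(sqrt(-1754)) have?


K = Q(sqrt(-1754)). d mod 4 = 2, so D = disc(K) = 4d = -7016
h(K) equals the number of primitive reduced positive-definite forms (a, b, c) = a*x^2 + b*x*y + c*y^2 with b^2 - 4ac = D,
where reduced means |b| <= a <= c, with b >= 0 whenever |b| = a or a = c, and primitive means gcd(a, b, c) = 1.
Reduced forces 3a^2 <= |D| = 7016, so 1 <= a <= 48; b must have the parity of D, and c = (b^2 - D)/(4a) must be an integer >= a.
Enumerate a = 1..48, b in [-a, a]:
  a=1: (1, 0, 1754)  [1]
  a=2: (2, 0, 877)  [1]
  a=3: (3, -2, 585), (3, 2, 585)  [2]
  a=4: none
  a=5: (5, -2, 351), (5, 2, 351)  [2]
  a=6: (6, -4, 293), (6, 4, 293)  [2]
  a=7..8: none
  a=9: (9, -2, 195), (9, 2, 195)  [2]
  a=10: (10, -8, 177), (10, 8, 177)  [2]
  a=11..12: none
  a=13: (13, -2, 135), (13, 2, 135)  [2]
  a=14: none
  a=15: (15, -8, 118), (15, -2, 117), (15, 2, 117), (15, 8, 118)  [4]
  a=16..17: none
  a=18: (18, -16, 101), (18, 16, 101)  [2]
  a=19..24: none
  a=25: (25, -22, 75), (25, 22, 75)  [2]
  a=26: (26, -24, 73), (26, 24, 73)  [2]
  a=27: (27, -2, 65), (27, 2, 65)  [2]
  a=28..29: none
  a=30: (30, -28, 65), (30, -8, 59), (30, 8, 59), (30, 28, 65)  [4]
  a=31..38: none
  a=39: (39, -28, 50), (39, -2, 45), (39, 2, 45), (39, 28, 50)  [4]
  a=40: none
  a=41: (41, -6, 43), (41, 6, 43)  [2]
  a=42..44: none
  a=45: (45, -38, 47), (45, 38, 47)  [2]
  a=46..48: none
Total reduced forms: 1 + 1 + 2 + 2 + 2 + 2 + 2 + 2 + 4 + 2 + 2 + 2 + 2 + 4 + 4 + 2 + 2 = 38
h = 38

38


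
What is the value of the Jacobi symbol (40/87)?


Compute (40/87) via quadratic reciprocity:
  pull out 2: (2/87) = +1  (since 87 mod 8 = 7)
  pull out 2: (2/87) = +1  (since 87 mod 8 = 7)
  pull out 2: (2/87) = +1  (since 87 mod 8 = 7)
  reciprocity: (5/87) -> +(87/5)
  reduce: (2/5)
  pull out 2: (2/5) = -1  (since 5 mod 8 = 5)
  (1/5) = 1
Product of signs = -1

-1


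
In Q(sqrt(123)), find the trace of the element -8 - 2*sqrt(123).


Tr(a + b*sqrt(d)) = (a + b*sqrt(d)) + (a - b*sqrt(d)) = 2a
= 2 * (-8)
= -16

-16


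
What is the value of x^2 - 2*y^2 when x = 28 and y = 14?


x^2 - d*y^2
= 28^2 - 2*14^2
= 784 - 392
= 392

392


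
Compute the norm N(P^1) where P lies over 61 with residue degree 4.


N(P^a) = p^(a*f)
= 61^(1*4)
= 61^4
= 13845841

13845841


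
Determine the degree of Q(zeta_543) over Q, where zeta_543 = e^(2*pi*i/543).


The degree equals Euler's totient phi(543).
543 = 3 * 181
phi(543) = 360

360


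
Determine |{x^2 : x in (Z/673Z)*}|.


For prime p, the number of non-zero quadratic residues is (p-1)/2.
= (673-1)/2
= 336

336


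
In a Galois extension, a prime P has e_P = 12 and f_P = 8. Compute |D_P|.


|D_P| = e * f
= 12 * 8
= 96

96


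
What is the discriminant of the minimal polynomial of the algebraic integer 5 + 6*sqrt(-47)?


The element 5 + 6*sqrt(-47) has minimal polynomial:
x^2 - 10*x + 1717
Discriminant = (-10)^2 - 4*(1717)
= 100 - 6868
= -6768

-6768


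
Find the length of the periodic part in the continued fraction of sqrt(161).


Run the CF algorithm for sqrt(161).
a_0 = floor(sqrt(161)) = 12; set m_0=0, q_0=1.
Recurrence: m' = q*a - m,  q' = (d - m'^2)/q,  a' = floor((a_0 + m')/q').
  step 1: m=12, q=17, a=1
  step 2: m=5, q=8, a=2
  step 3: m=11, q=5, a=4
  step 4: m=9, q=16, a=1
  step 5: m=7, q=7, a=2
  step 6: m=7, q=16, a=1
  step 7: m=9, q=5, a=4
  step 8: m=11, q=8, a=2
  step 9: m=5, q=17, a=1
  step 10: m=12, q=1, a=24
a_10 = 2*a_0 = 24, so the period closes here.
sqrt(161) = [12; 1, 2, 4, 1, 2, 1, 4, 2, 1, 24]
Period length = 10

10


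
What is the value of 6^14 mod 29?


p = 29 is prime and the exponent is (p-1)/2 = 14, so by Euler's criterion 6^14 = (6/29) = +1 or -1 mod 29.
Compute by square-and-multiply:
  14 = 8 + 4 + 2 (binary 1110)
  Repeated squaring mod 29: 6^1 = 6, 6^2 = 7, 6^4 = 20, 6^8 = 23
  6^14 = 6^8 * 6^4 * 6^2 = 23 * 20 * 7 mod 29
    23 * 20 = 460 = 25 mod 29
    25 * 7 = 175 = 1 mod 29
  6^14 = 1 mod 29
Result 1: 6 is a quadratic residue mod 29.
6^14 mod 29 = 1

1


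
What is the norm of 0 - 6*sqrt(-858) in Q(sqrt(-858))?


N(a + b*sqrt(d)) = a^2 - d*b^2
= (0)^2 - (-858)*(-6)^2
= 0 + 30888
= 30888

30888


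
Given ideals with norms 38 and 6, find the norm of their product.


N(IJ) = N(I) * N(J)
= 38 * 6
= 228

228


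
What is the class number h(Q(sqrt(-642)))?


K = Q(sqrt(-642)). d mod 4 = 2, so D = disc(K) = 4d = -2568
h(K) equals the number of primitive reduced positive-definite forms (a, b, c) = a*x^2 + b*x*y + c*y^2 with b^2 - 4ac = D,
where reduced means |b| <= a <= c, with b >= 0 whenever |b| = a or a = c, and primitive means gcd(a, b, c) = 1.
Reduced forces 3a^2 <= |D| = 2568, so 1 <= a <= 29; b must have the parity of D, and c = (b^2 - D)/(4a) must be an integer >= a.
Enumerate a = 1..29, b in [-a, a]:
  a=1: (1, 0, 642)  [1]
  a=2: (2, 0, 321)  [1]
  a=3: (3, 0, 214)  [1]
  a=4..5: none
  a=6: (6, 0, 107)  [1]
  a=7: (7, -6, 93), (7, 6, 93)  [2]
  a=8..13: none
  a=14: (14, -8, 47), (14, 8, 47)  [2]
  a=15..16: none
  a=17: (17, -4, 38), (17, 4, 38)  [2]
  a=18: none
  a=19: (19, -4, 34), (19, 4, 34)  [2]
  a=20: none
  a=21: (21, -6, 31), (21, 6, 31)  [2]
  a=22: none
  a=23: (23, -10, 29), (23, 10, 29)  [2]
  a=24..29: none
Total reduced forms: 1 + 1 + 1 + 1 + 2 + 2 + 2 + 2 + 2 + 2 = 16
h = 16

16


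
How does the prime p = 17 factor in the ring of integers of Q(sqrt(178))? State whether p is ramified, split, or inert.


K = Q(sqrt(178)). Since d mod 4 = 2, disc(K) = 712.
Check p | disc: 712 mod 17 = 15.
p does not divide disc. Compute Legendre symbol (d/p):
8^((17-1)/2) mod 17 = 1
(d/p) = 1, so p splits: (p) = P*P' with e=1, f=1, g=2.
Therefore p is split.

split


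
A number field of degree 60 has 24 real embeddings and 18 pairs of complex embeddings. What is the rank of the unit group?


By Dirichlet's unit theorem:
rank = r1 + r2 - 1
= 24 + 18 - 1
= 41

41


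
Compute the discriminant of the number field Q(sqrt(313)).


For K = Q(sqrt(d)) with d squarefree: disc(K) = d if d = 1 mod 4, and disc(K) = 4d if d = 2 or 3 mod 4.
Here d = 313, and d mod 4 = 1.
d = 1 mod 4 (O_K = Z[(1+sqrt(d))/2]), so disc(K) = d = 313

313


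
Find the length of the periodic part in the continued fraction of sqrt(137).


Run the CF algorithm for sqrt(137).
a_0 = floor(sqrt(137)) = 11; set m_0=0, q_0=1.
Recurrence: m' = q*a - m,  q' = (d - m'^2)/q,  a' = floor((a_0 + m')/q').
  step 1: m=11, q=16, a=1
  step 2: m=5, q=7, a=2
  step 3: m=9, q=8, a=2
  step 4: m=7, q=11, a=1
  step 5: m=4, q=11, a=1
  step 6: m=7, q=8, a=2
  step 7: m=9, q=7, a=2
  step 8: m=5, q=16, a=1
  step 9: m=11, q=1, a=22
a_9 = 2*a_0 = 22, so the period closes here.
sqrt(137) = [11; 1, 2, 2, 1, 1, 2, 2, 1, 22]
Period length = 9

9


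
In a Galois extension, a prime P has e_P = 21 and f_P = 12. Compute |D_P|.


|D_P| = e * f
= 21 * 12
= 252

252


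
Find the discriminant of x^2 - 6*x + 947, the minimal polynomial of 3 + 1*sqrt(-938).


The element 3 + 1*sqrt(-938) has minimal polynomial:
x^2 - 6*x + 947
Discriminant = (-6)^2 - 4*(947)
= 36 - 3788
= -3752

-3752


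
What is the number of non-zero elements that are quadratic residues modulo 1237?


For prime p, the number of non-zero quadratic residues is (p-1)/2.
= (1237-1)/2
= 618

618


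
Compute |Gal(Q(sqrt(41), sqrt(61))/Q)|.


The 2 square roots of distinct primes are multiplicatively independent over Q,
so [K:Q] = 2^2 and Gal(K/Q) is isomorphic to (Z/2Z)^2.
|Gal| = 2^2 = 4

4


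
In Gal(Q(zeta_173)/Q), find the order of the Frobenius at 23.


The Frobenius at p in Gal(Q(zeta_n)/Q) = (Z/nZ)* is the class of p, so its order is ord_173(23), the smallest k >= 1 with 23^k = 1 mod 173.
n = 173 = 173, phi(173) = 172; the order divides phi(n).
Divisors of 172: 1, 2, 4, 43, 86, 172
Repeated squaring mod 173: 23^1 = 23, 23^2 = 10, 23^4 = 100, 23^8 = 139, 23^16 = 118, 23^32 = 84, 23^64 = 136, 23^128 = 158
Test divisors in increasing order:
  k=1: 23^1 = 23 mod 173
  k=2: 23^2 = 10 mod 173
  k=4: 23^4 = 100 mod 173
  k=43: 23^43 = 84 * 139 * 10 * 23 = 1 mod 173  <- first divisor giving 1
Order = 43

43


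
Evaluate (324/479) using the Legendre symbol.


p = 479 is prime, so compute (324/479) with the reciprocity algorithm (Jacobi-symbol steps: pull out 2s via (2/n), flip via reciprocity, reduce):
  pull out 2: (2/479) = +1  (since 479 mod 8 = 7)
  pull out 2: (2/479) = +1  (since 479 mod 8 = 7)
  reciprocity: (81/479) -> +(479/81)
  reduce: (74/81)
  pull out 2: (2/81) = +1  (since 81 mod 8 = 1)
  reciprocity: (37/81) -> +(81/37)
  reduce: (7/37)
  reciprocity: (7/37) -> +(37/7)
  reduce: (2/7)
  pull out 2: (2/7) = +1  (since 7 mod 8 = 7)
  (1/7) = 1
Product of signs = 1
(324/479) = 1

1


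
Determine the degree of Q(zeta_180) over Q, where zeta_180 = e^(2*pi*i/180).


The degree equals Euler's totient phi(180).
180 = 2^2 * 3^2 * 5
phi(180) = 48

48


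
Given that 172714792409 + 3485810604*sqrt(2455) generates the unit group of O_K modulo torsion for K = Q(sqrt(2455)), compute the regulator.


epsilon = 172714792409 + 3485810604*sqrt(2455)
= 3.4543e+11
R = ln(3.4543e+11)
= 26.5681

26.5681


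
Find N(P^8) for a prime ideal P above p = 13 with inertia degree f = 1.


N(P^a) = p^(a*f)
= 13^(8*1)
= 13^8
= 815730721

815730721


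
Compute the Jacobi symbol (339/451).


Compute (339/451) via quadratic reciprocity:
  reciprocity: (339/451) -> -(451/339)
  reduce: (112/339)
  pull out 2: (2/339) = -1  (since 339 mod 8 = 3)
  pull out 2: (2/339) = -1  (since 339 mod 8 = 3)
  pull out 2: (2/339) = -1  (since 339 mod 8 = 3)
  pull out 2: (2/339) = -1  (since 339 mod 8 = 3)
  reciprocity: (7/339) -> -(339/7)
  reduce: (3/7)
  reciprocity: (3/7) -> -(7/3)
  reduce: (1/3)
  (1/3) = 1
Product of signs = -1

-1


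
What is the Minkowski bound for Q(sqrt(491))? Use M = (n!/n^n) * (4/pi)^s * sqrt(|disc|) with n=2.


d = 491, d mod 4 = 3, so disc(K) = 4d = 1964; |disc(K)| = 1964
Real quadratic field, so n = 2, s = r2 = 0, r1 = 2
M = (n!/n^n) * (4/pi)^s * sqrt(|disc(K)|) = (2!/2^2) * (4/pi)^0 * sqrt(1964)
= 0.5 * 1.000000 * 44.317040
= 22.1585

22.1585


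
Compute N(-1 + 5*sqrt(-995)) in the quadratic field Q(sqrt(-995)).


N(a + b*sqrt(d)) = a^2 - d*b^2
= (-1)^2 - (-995)*(5)^2
= 1 + 24875
= 24876

24876


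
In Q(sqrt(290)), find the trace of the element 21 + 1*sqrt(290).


Tr(a + b*sqrt(d)) = (a + b*sqrt(d)) + (a - b*sqrt(d)) = 2a
= 2 * (21)
= 42

42


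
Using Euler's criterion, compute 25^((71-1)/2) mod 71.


p = 71 is prime and the exponent is (p-1)/2 = 35, so by Euler's criterion 25^35 = (25/71) = +1 or -1 mod 71.
Compute by square-and-multiply:
  35 = 32 + 2 + 1 (binary 100011)
  Repeated squaring mod 71: 25^1 = 25, 25^2 = 57, 25^4 = 54, 25^8 = 5, 25^16 = 25, 25^32 = 57
  25^35 = 25^32 * 25^2 * 25^1 = 57 * 57 * 25 mod 71
    57 * 57 = 3249 = 54 mod 71
    54 * 25 = 1350 = 1 mod 71
  25^35 = 1 mod 71
Result 1: 25 is a quadratic residue mod 71.
25^35 mod 71 = 1

1


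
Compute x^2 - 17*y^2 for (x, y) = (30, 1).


x^2 - d*y^2
= 30^2 - 17*1^2
= 900 - 17
= 883

883


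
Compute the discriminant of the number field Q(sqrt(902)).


For K = Q(sqrt(d)) with d squarefree: disc(K) = d if d = 1 mod 4, and disc(K) = 4d if d = 2 or 3 mod 4.
Here d = 902, and d mod 4 = 2.
d = 2 mod 4, not 1 (O_K = Z[sqrt(d)]), so disc(K) = 4d = 4 * (902) = 3608

3608


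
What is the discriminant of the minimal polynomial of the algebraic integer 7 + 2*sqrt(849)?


The element 7 + 2*sqrt(849) has minimal polynomial:
x^2 - 14*x - 3347
Discriminant = (-14)^2 - 4*(-3347)
= 196 + 13388
= 13584

13584


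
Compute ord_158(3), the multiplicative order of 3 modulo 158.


We want ord_158(3), the smallest k >= 1 with 3^k = 1 mod 158.
n = 158 = 2 * 79, phi(158) = 78; the order divides phi(n).
Divisors of 78: 1, 2, 3, 6, 13, 26, 39, 78
Repeated squaring mod 158: 3^1 = 3, 3^2 = 9, 3^4 = 81, 3^8 = 83, 3^16 = 95, 3^32 = 19, 3^64 = 45
Test divisors in increasing order:
  k=1: 3^1 = 3 mod 158
  k=2: 3^2 = 9 mod 158
  k=3: 3^3 = 9 * 3 = 27 mod 158
  k=6: 3^6 = 81 * 9 = 97 mod 158
  k=13: 3^13 = 83 * 81 * 3 = 103 mod 158
  k=26: 3^26 = 95 * 83 * 9 = 23 mod 158
  k=39: 3^39 = 19 * 81 * 9 * 3 = 157 mod 158
  k=78: 3^78 = 45 * 83 * 81 * 9 = 1 mod 158  <- first divisor giving 1
Order = 78

78


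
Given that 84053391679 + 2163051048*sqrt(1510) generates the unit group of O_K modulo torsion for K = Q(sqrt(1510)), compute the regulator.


epsilon = 84053391679 + 2163051048*sqrt(1510)
= 1.6811e+11
R = ln(1.6811e+11)
= 25.8479

25.8479


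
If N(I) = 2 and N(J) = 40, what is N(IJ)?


N(IJ) = N(I) * N(J)
= 2 * 40
= 80

80


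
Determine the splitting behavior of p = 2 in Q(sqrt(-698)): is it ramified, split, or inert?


K = Q(sqrt(-698)). Since d mod 4 = 2, disc(K) = -2792.
Check p | disc: -2792 mod 2 = 0.
p divides disc, so p ramifies: (p) = P^2 with e=2, f=1, g=1.
Therefore p is ramified.

ramified


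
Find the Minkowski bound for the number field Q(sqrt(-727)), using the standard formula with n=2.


d = -727, d mod 4 = 1, so disc(K) = d = -727; |disc(K)| = 727
Imaginary quadratic field, so n = 2, s = r2 = 1, r1 = 0
M = (n!/n^n) * (4/pi)^s * sqrt(|disc(K)|) = (2!/2^2) * (4/pi)^1 * sqrt(727)
= 0.5 * 1.273240 * 26.962938
= 17.1651

17.1651


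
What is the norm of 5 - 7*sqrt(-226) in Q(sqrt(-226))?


N(a + b*sqrt(d)) = a^2 - d*b^2
= (5)^2 - (-226)*(-7)^2
= 25 + 11074
= 11099

11099


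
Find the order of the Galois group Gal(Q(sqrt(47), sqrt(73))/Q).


The 2 square roots of distinct primes are multiplicatively independent over Q,
so [K:Q] = 2^2 and Gal(K/Q) is isomorphic to (Z/2Z)^2.
|Gal| = 2^2 = 4

4


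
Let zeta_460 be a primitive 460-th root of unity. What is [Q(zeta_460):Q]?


The degree equals Euler's totient phi(460).
460 = 2^2 * 5 * 23
phi(460) = 176

176


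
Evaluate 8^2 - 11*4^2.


x^2 - d*y^2
= 8^2 - 11*4^2
= 64 - 176
= -112

-112


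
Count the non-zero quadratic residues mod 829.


For prime p, the number of non-zero quadratic residues is (p-1)/2.
= (829-1)/2
= 414

414


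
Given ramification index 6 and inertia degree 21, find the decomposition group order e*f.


|D_P| = e * f
= 6 * 21
= 126

126


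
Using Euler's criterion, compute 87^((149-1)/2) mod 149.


p = 149 is prime and the exponent is (p-1)/2 = 74, so by Euler's criterion 87^74 = (87/149) = +1 or -1 mod 149.
Compute by square-and-multiply:
  74 = 64 + 8 + 2 (binary 1001010)
  Repeated squaring mod 149: 87^1 = 87, 87^2 = 119, 87^4 = 6, 87^8 = 36, 87^16 = 104, 87^32 = 88, 87^64 = 145
  87^74 = 87^64 * 87^8 * 87^2 = 145 * 36 * 119 mod 149
    145 * 36 = 5220 = 5 mod 149
    5 * 119 = 595 = 148 mod 149
  87^74 = 148 mod 149
Result 148 = p - 1 = -1 mod 149: 87 is a quadratic non-residue mod 149. As a residue in [0, p-1] the value is 148.
87^74 mod 149 = 148

148


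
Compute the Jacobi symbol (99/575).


Compute (99/575) via quadratic reciprocity:
  reciprocity: (99/575) -> -(575/99)
  reduce: (80/99)
  pull out 2: (2/99) = -1  (since 99 mod 8 = 3)
  pull out 2: (2/99) = -1  (since 99 mod 8 = 3)
  pull out 2: (2/99) = -1  (since 99 mod 8 = 3)
  pull out 2: (2/99) = -1  (since 99 mod 8 = 3)
  reciprocity: (5/99) -> +(99/5)
  reduce: (4/5)
  pull out 2: (2/5) = -1  (since 5 mod 8 = 5)
  pull out 2: (2/5) = -1  (since 5 mod 8 = 5)
  (1/5) = 1
Product of signs = -1

-1


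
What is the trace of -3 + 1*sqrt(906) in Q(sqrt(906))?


Tr(a + b*sqrt(d)) = (a + b*sqrt(d)) + (a - b*sqrt(d)) = 2a
= 2 * (-3)
= -6

-6


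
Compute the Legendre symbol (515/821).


p = 821 is prime, so compute (515/821) with the reciprocity algorithm (Jacobi-symbol steps: pull out 2s via (2/n), flip via reciprocity, reduce):
  reciprocity: (515/821) -> +(821/515)
  reduce: (306/515)
  pull out 2: (2/515) = -1  (since 515 mod 8 = 3)
  reciprocity: (153/515) -> +(515/153)
  reduce: (56/153)
  pull out 2: (2/153) = +1  (since 153 mod 8 = 1)
  pull out 2: (2/153) = +1  (since 153 mod 8 = 1)
  pull out 2: (2/153) = +1  (since 153 mod 8 = 1)
  reciprocity: (7/153) -> +(153/7)
  reduce: (6/7)
  pull out 2: (2/7) = +1  (since 7 mod 8 = 7)
  reciprocity: (3/7) -> -(7/3)
  reduce: (1/3)
  (1/3) = 1
Product of signs = 1
(515/821) = 1

1


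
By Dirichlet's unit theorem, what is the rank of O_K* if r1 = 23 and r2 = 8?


By Dirichlet's unit theorem:
rank = r1 + r2 - 1
= 23 + 8 - 1
= 30

30


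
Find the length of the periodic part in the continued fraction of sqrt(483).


Run the CF algorithm for sqrt(483).
a_0 = floor(sqrt(483)) = 21; set m_0=0, q_0=1.
Recurrence: m' = q*a - m,  q' = (d - m'^2)/q,  a' = floor((a_0 + m')/q').
  step 1: m=21, q=42, a=1
  step 2: m=21, q=1, a=42
a_2 = 2*a_0 = 42, so the period closes here.
sqrt(483) = [21; 1, 42]
Period length = 2

2


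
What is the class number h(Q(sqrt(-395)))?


K = Q(sqrt(-395)). d mod 4 = 1, so D = disc(K) = d = -395
h(K) equals the number of primitive reduced positive-definite forms (a, b, c) = a*x^2 + b*x*y + c*y^2 with b^2 - 4ac = D,
where reduced means |b| <= a <= c, with b >= 0 whenever |b| = a or a = c, and primitive means gcd(a, b, c) = 1.
Reduced forces 3a^2 <= |D| = 395, so 1 <= a <= 11; b must have the parity of D, and c = (b^2 - D)/(4a) must be an integer >= a.
Enumerate a = 1..11, b in [-a, a]:
  a=1: (1, 1, 99)  [1]
  a=2: none
  a=3: (3, -1, 33), (3, 1, 33)  [2]
  a=4: none
  a=5: (5, 5, 21)  [1]
  a=6: none
  a=7: (7, -5, 15), (7, 5, 15)  [2]
  a=8: none
  a=9: (9, -1, 11), (9, 1, 11)  [2]
  a=10..11: none
Total reduced forms: 1 + 2 + 1 + 2 + 2 = 8
h = 8

8


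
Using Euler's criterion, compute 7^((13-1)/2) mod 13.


p = 13 is prime and the exponent is (p-1)/2 = 6, so by Euler's criterion 7^6 = (7/13) = +1 or -1 mod 13.
Compute by square-and-multiply:
  6 = 4 + 2 (binary 110)
  Repeated squaring mod 13: 7^1 = 7, 7^2 = 10, 7^4 = 9
  7^6 = 7^4 * 7^2 = 9 * 10 mod 13
    9 * 10 = 90 = 12 mod 13
  7^6 = 12 mod 13
Result 12 = p - 1 = -1 mod 13: 7 is a quadratic non-residue mod 13. As a residue in [0, p-1] the value is 12.
7^6 mod 13 = 12

12


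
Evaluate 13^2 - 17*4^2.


x^2 - d*y^2
= 13^2 - 17*4^2
= 169 - 272
= -103

-103


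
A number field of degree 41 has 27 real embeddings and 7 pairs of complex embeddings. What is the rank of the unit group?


By Dirichlet's unit theorem:
rank = r1 + r2 - 1
= 27 + 7 - 1
= 33

33


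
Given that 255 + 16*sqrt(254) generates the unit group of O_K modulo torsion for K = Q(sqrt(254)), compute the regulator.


epsilon = 255 + 16*sqrt(254)
= 509.9980
R = ln(509.9980)
= 6.2344

6.2344


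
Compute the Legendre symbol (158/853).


p = 853 is prime, so compute (158/853) with the reciprocity algorithm (Jacobi-symbol steps: pull out 2s via (2/n), flip via reciprocity, reduce):
  pull out 2: (2/853) = -1  (since 853 mod 8 = 5)
  reciprocity: (79/853) -> +(853/79)
  reduce: (63/79)
  reciprocity: (63/79) -> -(79/63)
  reduce: (16/63)
  pull out 2: (2/63) = +1  (since 63 mod 8 = 7)
  pull out 2: (2/63) = +1  (since 63 mod 8 = 7)
  pull out 2: (2/63) = +1  (since 63 mod 8 = 7)
  pull out 2: (2/63) = +1  (since 63 mod 8 = 7)
  (1/63) = 1
Product of signs = 1
(158/853) = 1

1


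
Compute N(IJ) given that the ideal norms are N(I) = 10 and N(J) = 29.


N(IJ) = N(I) * N(J)
= 10 * 29
= 290

290


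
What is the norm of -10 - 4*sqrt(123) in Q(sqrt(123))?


N(a + b*sqrt(d)) = a^2 - d*b^2
= (-10)^2 - (123)*(-4)^2
= 100 - 1968
= -1868

-1868


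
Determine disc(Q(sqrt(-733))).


For K = Q(sqrt(d)) with d squarefree: disc(K) = d if d = 1 mod 4, and disc(K) = 4d if d = 2 or 3 mod 4.
Here d = -733, and d mod 4 = 3.
d = 3 mod 4, not 1 (O_K = Z[sqrt(d)]), so disc(K) = 4d = 4 * (-733) = -2932

-2932


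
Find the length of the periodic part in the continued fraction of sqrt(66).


Run the CF algorithm for sqrt(66).
a_0 = floor(sqrt(66)) = 8; set m_0=0, q_0=1.
Recurrence: m' = q*a - m,  q' = (d - m'^2)/q,  a' = floor((a_0 + m')/q').
  step 1: m=8, q=2, a=8
  step 2: m=8, q=1, a=16
a_2 = 2*a_0 = 16, so the period closes here.
sqrt(66) = [8; 8, 16]
Period length = 2

2


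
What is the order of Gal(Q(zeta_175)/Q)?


|Gal(Q(zeta_175)/Q)| = phi(175)
= 120

120


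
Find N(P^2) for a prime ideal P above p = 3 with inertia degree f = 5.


N(P^a) = p^(a*f)
= 3^(2*5)
= 3^10
= 59049

59049


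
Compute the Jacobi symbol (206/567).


Compute (206/567) via quadratic reciprocity:
  pull out 2: (2/567) = +1  (since 567 mod 8 = 7)
  reciprocity: (103/567) -> -(567/103)
  reduce: (52/103)
  pull out 2: (2/103) = +1  (since 103 mod 8 = 7)
  pull out 2: (2/103) = +1  (since 103 mod 8 = 7)
  reciprocity: (13/103) -> +(103/13)
  reduce: (12/13)
  pull out 2: (2/13) = -1  (since 13 mod 8 = 5)
  pull out 2: (2/13) = -1  (since 13 mod 8 = 5)
  reciprocity: (3/13) -> +(13/3)
  reduce: (1/3)
  (1/3) = 1
Product of signs = -1

-1


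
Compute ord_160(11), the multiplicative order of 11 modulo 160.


We want ord_160(11), the smallest k >= 1 with 11^k = 1 mod 160.
n = 160 = 2^5 * 5, phi(160) = 64; the order divides phi(n).
Divisors of 64: 1, 2, 4, 8, 16, 32, 64
Repeated squaring mod 160: 11^1 = 11, 11^2 = 121, 11^4 = 81, 11^8 = 1, 11^16 = 1, 11^32 = 1, 11^64 = 1
Test divisors in increasing order:
  k=1: 11^1 = 11 mod 160
  k=2: 11^2 = 121 mod 160
  k=4: 11^4 = 81 mod 160
  k=8: 11^8 = 1 mod 160  <- first divisor giving 1
Order = 8

8


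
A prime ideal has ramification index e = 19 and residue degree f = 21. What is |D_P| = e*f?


|D_P| = e * f
= 19 * 21
= 399

399


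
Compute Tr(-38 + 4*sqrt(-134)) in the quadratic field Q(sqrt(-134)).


Tr(a + b*sqrt(d)) = (a + b*sqrt(d)) + (a - b*sqrt(d)) = 2a
= 2 * (-38)
= -76

-76


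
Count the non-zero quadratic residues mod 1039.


For prime p, the number of non-zero quadratic residues is (p-1)/2.
= (1039-1)/2
= 519

519


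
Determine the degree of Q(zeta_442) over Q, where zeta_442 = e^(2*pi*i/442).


The degree equals Euler's totient phi(442).
442 = 2 * 13 * 17
phi(442) = 192

192


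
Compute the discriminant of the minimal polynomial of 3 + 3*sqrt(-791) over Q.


The element 3 + 3*sqrt(-791) has minimal polynomial:
x^2 - 6*x + 7128
Discriminant = (-6)^2 - 4*(7128)
= 36 - 28512
= -28476

-28476


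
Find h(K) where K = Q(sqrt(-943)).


K = Q(sqrt(-943)). d mod 4 = 1, so D = disc(K) = d = -943
h(K) equals the number of primitive reduced positive-definite forms (a, b, c) = a*x^2 + b*x*y + c*y^2 with b^2 - 4ac = D,
where reduced means |b| <= a <= c, with b >= 0 whenever |b| = a or a = c, and primitive means gcd(a, b, c) = 1.
Reduced forces 3a^2 <= |D| = 943, so 1 <= a <= 17; b must have the parity of D, and c = (b^2 - D)/(4a) must be an integer >= a.
Enumerate a = 1..17, b in [-a, a]:
  a=1: (1, 1, 236)  [1]
  a=2: (2, -1, 118), (2, 1, 118)  [2]
  a=3: none
  a=4: (4, -1, 59), (4, 1, 59)  [2]
  a=5..6: none
  a=7: (7, -3, 34), (7, 3, 34)  [2]
  a=8: (8, -7, 31), (8, 7, 31)  [2]
  a=9..10: none
  a=11: (11, -5, 22), (11, 5, 22)  [2]
  a=12..13: none
  a=14: (14, -11, 19), (14, -3, 17), (14, 3, 17), (14, 11, 19)  [4]
  a=15: none
  a=16: (16, 9, 16)  [1]
  a=17: none
Total reduced forms: 1 + 2 + 2 + 2 + 2 + 2 + 4 + 1 = 16
h = 16

16


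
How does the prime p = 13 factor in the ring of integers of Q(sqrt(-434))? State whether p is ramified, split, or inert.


K = Q(sqrt(-434)). Since d mod 4 = 2, disc(K) = -1736.
Check p | disc: -1736 mod 13 = 6.
p does not divide disc. Compute Legendre symbol (d/p):
8^((13-1)/2) mod 13 = -1
(d/p) = -1, so p is inert: (p) stays prime with e=1, f=2, g=1.
Therefore p is inert.

inert


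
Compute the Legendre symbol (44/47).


p = 47 is prime, so compute (44/47) with the reciprocity algorithm (Jacobi-symbol steps: pull out 2s via (2/n), flip via reciprocity, reduce):
  pull out 2: (2/47) = +1  (since 47 mod 8 = 7)
  pull out 2: (2/47) = +1  (since 47 mod 8 = 7)
  reciprocity: (11/47) -> -(47/11)
  reduce: (3/11)
  reciprocity: (3/11) -> -(11/3)
  reduce: (2/3)
  pull out 2: (2/3) = -1  (since 3 mod 8 = 3)
  (1/3) = 1
Product of signs = -1
(44/47) = -1

-1


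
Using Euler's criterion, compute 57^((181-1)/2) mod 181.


p = 181 is prime and the exponent is (p-1)/2 = 90, so by Euler's criterion 57^90 = (57/181) = +1 or -1 mod 181.
Compute by square-and-multiply:
  90 = 64 + 16 + 8 + 2 (binary 1011010)
  Repeated squaring mod 181: 57^1 = 57, 57^2 = 172, 57^4 = 81, 57^8 = 45, 57^16 = 34, 57^32 = 70, 57^64 = 13
  57^90 = 57^64 * 57^16 * 57^8 * 57^2 = 13 * 34 * 45 * 172 mod 181
    13 * 34 = 442 = 80 mod 181
    80 * 45 = 3600 = 161 mod 181
    161 * 172 = 27692 = 180 mod 181
  57^90 = 180 mod 181
Result 180 = p - 1 = -1 mod 181: 57 is a quadratic non-residue mod 181. As a residue in [0, p-1] the value is 180.
57^90 mod 181 = 180

180


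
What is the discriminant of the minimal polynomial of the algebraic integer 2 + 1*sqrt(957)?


The element 2 + 1*sqrt(957) has minimal polynomial:
x^2 - 4*x - 953
Discriminant = (-4)^2 - 4*(-953)
= 16 + 3812
= 3828

3828


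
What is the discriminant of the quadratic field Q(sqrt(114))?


For K = Q(sqrt(d)) with d squarefree: disc(K) = d if d = 1 mod 4, and disc(K) = 4d if d = 2 or 3 mod 4.
Here d = 114, and d mod 4 = 2.
d = 2 mod 4, not 1 (O_K = Z[sqrt(d)]), so disc(K) = 4d = 4 * (114) = 456

456


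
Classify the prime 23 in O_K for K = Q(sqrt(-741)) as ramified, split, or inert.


K = Q(sqrt(-741)). Since d mod 4 = 3, disc(K) = -2964.
Check p | disc: -2964 mod 23 = 3.
p does not divide disc. Compute Legendre symbol (d/p):
18^((23-1)/2) mod 23 = 1
(d/p) = 1, so p splits: (p) = P*P' with e=1, f=1, g=2.
Therefore p is split.

split


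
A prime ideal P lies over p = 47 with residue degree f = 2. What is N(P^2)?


N(P^a) = p^(a*f)
= 47^(2*2)
= 47^4
= 4879681

4879681


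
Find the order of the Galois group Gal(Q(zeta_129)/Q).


|Gal(Q(zeta_129)/Q)| = phi(129)
= 84

84


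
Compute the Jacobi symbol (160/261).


Compute (160/261) via quadratic reciprocity:
  pull out 2: (2/261) = -1  (since 261 mod 8 = 5)
  pull out 2: (2/261) = -1  (since 261 mod 8 = 5)
  pull out 2: (2/261) = -1  (since 261 mod 8 = 5)
  pull out 2: (2/261) = -1  (since 261 mod 8 = 5)
  pull out 2: (2/261) = -1  (since 261 mod 8 = 5)
  reciprocity: (5/261) -> +(261/5)
  reduce: (1/5)
  (1/5) = 1
Product of signs = -1

-1


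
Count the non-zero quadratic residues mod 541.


For prime p, the number of non-zero quadratic residues is (p-1)/2.
= (541-1)/2
= 270

270


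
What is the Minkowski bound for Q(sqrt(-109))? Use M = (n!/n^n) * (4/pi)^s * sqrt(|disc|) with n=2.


d = -109, d mod 4 = 3, so disc(K) = 4d = -436; |disc(K)| = 436
Imaginary quadratic field, so n = 2, s = r2 = 1, r1 = 0
M = (n!/n^n) * (4/pi)^s * sqrt(|disc(K)|) = (2!/2^2) * (4/pi)^1 * sqrt(436)
= 0.5 * 1.273240 * 20.880613
= 13.2930

13.2930


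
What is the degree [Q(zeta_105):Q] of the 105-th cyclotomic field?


The degree equals Euler's totient phi(105).
105 = 3 * 5 * 7
phi(105) = 48

48


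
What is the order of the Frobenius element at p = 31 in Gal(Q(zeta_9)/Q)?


The Frobenius at p in Gal(Q(zeta_n)/Q) = (Z/nZ)* is the class of p, so its order is ord_9(31), the smallest k >= 1 with 31^k = 1 mod 9.
n = 9 = 3^2, phi(9) = 6; the order divides phi(n).
Divisors of 6: 1, 2, 3, 6
Repeated squaring mod 9: 31^1 = 4, 31^2 = 7, 31^4 = 4
Test divisors in increasing order:
  k=1: 31^1 = 4 mod 9
  k=2: 31^2 = 7 mod 9
  k=3: 31^3 = 7 * 4 = 1 mod 9  <- first divisor giving 1
Order = 3

3


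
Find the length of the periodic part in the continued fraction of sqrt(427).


Run the CF algorithm for sqrt(427).
a_0 = floor(sqrt(427)) = 20; set m_0=0, q_0=1.
Recurrence: m' = q*a - m,  q' = (d - m'^2)/q,  a' = floor((a_0 + m')/q').
  step 1: m=20, q=27, a=1
  step 2: m=7, q=14, a=1
  step 3: m=7, q=27, a=1
  step 4: m=20, q=1, a=40
a_4 = 2*a_0 = 40, so the period closes here.
sqrt(427) = [20; 1, 1, 1, 40]
Period length = 4

4


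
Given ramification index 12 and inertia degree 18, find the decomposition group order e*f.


|D_P| = e * f
= 12 * 18
= 216

216


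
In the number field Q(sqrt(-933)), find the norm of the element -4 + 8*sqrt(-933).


N(a + b*sqrt(d)) = a^2 - d*b^2
= (-4)^2 - (-933)*(8)^2
= 16 + 59712
= 59728

59728


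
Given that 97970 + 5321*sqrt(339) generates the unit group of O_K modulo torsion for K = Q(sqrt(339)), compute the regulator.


epsilon = 97970 + 5321*sqrt(339)
= 195940.0000
R = ln(195940.0000)
= 12.1856

12.1856


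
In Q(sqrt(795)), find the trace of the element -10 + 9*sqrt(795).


Tr(a + b*sqrt(d)) = (a + b*sqrt(d)) + (a - b*sqrt(d)) = 2a
= 2 * (-10)
= -20

-20


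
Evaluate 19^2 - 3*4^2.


x^2 - d*y^2
= 19^2 - 3*4^2
= 361 - 48
= 313

313


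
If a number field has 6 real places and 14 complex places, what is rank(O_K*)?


By Dirichlet's unit theorem:
rank = r1 + r2 - 1
= 6 + 14 - 1
= 19

19


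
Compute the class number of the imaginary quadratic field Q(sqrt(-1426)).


K = Q(sqrt(-1426)). d mod 4 = 2, so D = disc(K) = 4d = -5704
h(K) equals the number of primitive reduced positive-definite forms (a, b, c) = a*x^2 + b*x*y + c*y^2 with b^2 - 4ac = D,
where reduced means |b| <= a <= c, with b >= 0 whenever |b| = a or a = c, and primitive means gcd(a, b, c) = 1.
Reduced forces 3a^2 <= |D| = 5704, so 1 <= a <= 43; b must have the parity of D, and c = (b^2 - D)/(4a) must be an integer >= a.
Enumerate a = 1..43, b in [-a, a]:
  a=1: (1, 0, 1426)  [1]
  a=2: (2, 0, 713)  [1]
  a=3..4: none
  a=5: (5, -4, 286), (5, 4, 286)  [2]
  a=6: none
  a=7: (7, -6, 205), (7, 6, 205)  [2]
  a=8..9: none
  a=10: (10, -4, 143), (10, 4, 143)  [2]
  a=11: (11, -4, 130), (11, 4, 130)  [2]
  a=12: none
  a=13: (13, -4, 110), (13, 4, 110)  [2]
  a=14: (14, -8, 103), (14, 8, 103)  [2]
  a=15..16: none
  a=17: (17, -12, 86), (17, 12, 86)  [2]
  a=18..21: none
  a=22: (22, -4, 65), (22, 4, 65)  [2]
  a=23: (23, 0, 62)  [1]
  a=24: none
  a=25: (25, -14, 59), (25, 14, 59)  [2]
  a=26: (26, -4, 55), (26, 4, 55)  [2]
  a=27..28: none
  a=29: (29, -26, 55), (29, 26, 55)  [2]
  a=30: none
  a=31: (31, 0, 46)  [1]
  a=32..33: none
  a=34: (34, -12, 43), (34, 12, 43)  [2]
  a=35: (35, -34, 49), (35, -6, 41), (35, 6, 41), (35, 34, 49)  [4]
  a=36..43: none
Total reduced forms: 1 + 1 + 2 + 2 + 2 + 2 + 2 + 2 + 2 + 2 + 1 + 2 + 2 + 2 + 1 + 2 + 4 = 32
h = 32

32


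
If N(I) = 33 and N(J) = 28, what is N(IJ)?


N(IJ) = N(I) * N(J)
= 33 * 28
= 924

924


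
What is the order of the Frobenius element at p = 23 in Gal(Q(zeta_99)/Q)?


The Frobenius at p in Gal(Q(zeta_n)/Q) = (Z/nZ)* is the class of p, so its order is ord_99(23), the smallest k >= 1 with 23^k = 1 mod 99.
n = 99 = 3^2 * 11, phi(99) = 60; the order divides phi(n).
Divisors of 60: 1, 2, 3, 4, 5, 6, 10, 12, 15, 20, 30, 60
Repeated squaring mod 99: 23^1 = 23, 23^2 = 34, 23^4 = 67, 23^8 = 34, 23^16 = 67, 23^32 = 34
Test divisors in increasing order:
  k=1: 23^1 = 23 mod 99
  k=2: 23^2 = 34 mod 99
  k=3: 23^3 = 34 * 23 = 89 mod 99
  k=4: 23^4 = 67 mod 99
  k=5: 23^5 = 67 * 23 = 56 mod 99
  k=6: 23^6 = 67 * 34 = 1 mod 99  <- first divisor giving 1
Order = 6

6


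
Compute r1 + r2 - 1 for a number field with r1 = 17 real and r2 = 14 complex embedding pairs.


By Dirichlet's unit theorem:
rank = r1 + r2 - 1
= 17 + 14 - 1
= 30

30


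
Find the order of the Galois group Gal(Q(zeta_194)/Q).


|Gal(Q(zeta_194)/Q)| = phi(194)
= 96

96


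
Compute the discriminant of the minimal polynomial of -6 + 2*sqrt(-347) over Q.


The element -6 + 2*sqrt(-347) has minimal polynomial:
x^2 + 12*x + 1424
Discriminant = (12)^2 - 4*(1424)
= 144 - 5696
= -5552

-5552


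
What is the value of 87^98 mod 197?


p = 197 is prime and the exponent is (p-1)/2 = 98, so by Euler's criterion 87^98 = (87/197) = +1 or -1 mod 197.
Compute by square-and-multiply:
  98 = 64 + 32 + 2 (binary 1100010)
  Repeated squaring mod 197: 87^1 = 87, 87^2 = 83, 87^4 = 191, 87^8 = 36, 87^16 = 114, 87^32 = 191, 87^64 = 36
  87^98 = 87^64 * 87^32 * 87^2 = 36 * 191 * 83 mod 197
    36 * 191 = 6876 = 178 mod 197
    178 * 83 = 14774 = 196 mod 197
  87^98 = 196 mod 197
Result 196 = p - 1 = -1 mod 197: 87 is a quadratic non-residue mod 197. As a residue in [0, p-1] the value is 196.
87^98 mod 197 = 196

196


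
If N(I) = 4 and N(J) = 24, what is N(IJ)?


N(IJ) = N(I) * N(J)
= 4 * 24
= 96

96


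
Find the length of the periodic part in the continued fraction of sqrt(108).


Run the CF algorithm for sqrt(108).
a_0 = floor(sqrt(108)) = 10; set m_0=0, q_0=1.
Recurrence: m' = q*a - m,  q' = (d - m'^2)/q,  a' = floor((a_0 + m')/q').
  step 1: m=10, q=8, a=2
  step 2: m=6, q=9, a=1
  step 3: m=3, q=11, a=1
  step 4: m=8, q=4, a=4
  step 5: m=8, q=11, a=1
  step 6: m=3, q=9, a=1
  step 7: m=6, q=8, a=2
  step 8: m=10, q=1, a=20
a_8 = 2*a_0 = 20, so the period closes here.
sqrt(108) = [10; 2, 1, 1, 4, 1, 1, 2, 20]
Period length = 8

8


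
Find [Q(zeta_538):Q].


The degree equals Euler's totient phi(538).
538 = 2 * 269
phi(538) = 268

268


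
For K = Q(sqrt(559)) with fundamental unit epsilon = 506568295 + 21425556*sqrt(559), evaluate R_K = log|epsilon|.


epsilon = 506568295 + 21425556*sqrt(559)
= 1.0131e+09
R = ln(1.0131e+09)
= 20.7363

20.7363


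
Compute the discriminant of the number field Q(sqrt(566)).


For K = Q(sqrt(d)) with d squarefree: disc(K) = d if d = 1 mod 4, and disc(K) = 4d if d = 2 or 3 mod 4.
Here d = 566, and d mod 4 = 2.
d = 2 mod 4, not 1 (O_K = Z[sqrt(d)]), so disc(K) = 4d = 4 * (566) = 2264

2264


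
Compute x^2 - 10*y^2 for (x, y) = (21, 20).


x^2 - d*y^2
= 21^2 - 10*20^2
= 441 - 4000
= -3559

-3559


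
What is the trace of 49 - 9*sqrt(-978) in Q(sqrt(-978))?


Tr(a + b*sqrt(d)) = (a + b*sqrt(d)) + (a - b*sqrt(d)) = 2a
= 2 * (49)
= 98

98


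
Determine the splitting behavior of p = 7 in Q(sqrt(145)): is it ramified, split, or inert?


K = Q(sqrt(145)). Since d mod 4 = 1, disc(K) = 145.
Check p | disc: 145 mod 7 = 5.
p does not divide disc. Compute Legendre symbol (d/p):
5^((7-1)/2) mod 7 = -1
(d/p) = -1, so p is inert: (p) stays prime with e=1, f=2, g=1.
Therefore p is inert.

inert


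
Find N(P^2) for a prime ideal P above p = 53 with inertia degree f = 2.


N(P^a) = p^(a*f)
= 53^(2*2)
= 53^4
= 7890481

7890481


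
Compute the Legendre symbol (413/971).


p = 971 is prime, so compute (413/971) with the reciprocity algorithm (Jacobi-symbol steps: pull out 2s via (2/n), flip via reciprocity, reduce):
  reciprocity: (413/971) -> +(971/413)
  reduce: (145/413)
  reciprocity: (145/413) -> +(413/145)
  reduce: (123/145)
  reciprocity: (123/145) -> +(145/123)
  reduce: (22/123)
  pull out 2: (2/123) = -1  (since 123 mod 8 = 3)
  reciprocity: (11/123) -> -(123/11)
  reduce: (2/11)
  pull out 2: (2/11) = -1  (since 11 mod 8 = 3)
  (1/11) = 1
Product of signs = -1
(413/971) = -1

-1


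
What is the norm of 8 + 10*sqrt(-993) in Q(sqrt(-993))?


N(a + b*sqrt(d)) = a^2 - d*b^2
= (8)^2 - (-993)*(10)^2
= 64 + 99300
= 99364

99364


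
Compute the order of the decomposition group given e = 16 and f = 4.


|D_P| = e * f
= 16 * 4
= 64

64


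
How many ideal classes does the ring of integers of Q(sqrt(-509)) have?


K = Q(sqrt(-509)). d mod 4 = 3, so D = disc(K) = 4d = -2036
h(K) equals the number of primitive reduced positive-definite forms (a, b, c) = a*x^2 + b*x*y + c*y^2 with b^2 - 4ac = D,
where reduced means |b| <= a <= c, with b >= 0 whenever |b| = a or a = c, and primitive means gcd(a, b, c) = 1.
Reduced forces 3a^2 <= |D| = 2036, so 1 <= a <= 26; b must have the parity of D, and c = (b^2 - D)/(4a) must be an integer >= a.
Enumerate a = 1..26, b in [-a, a]:
  a=1: (1, 0, 509)  [1]
  a=2: (2, 2, 255)  [1]
  a=3: (3, -2, 170), (3, 2, 170)  [2]
  a=4: none
  a=5: (5, -2, 102), (5, 2, 102)  [2]
  a=6: (6, -2, 85), (6, 2, 85)  [2]
  a=7: (7, -6, 74), (7, 6, 74)  [2]
  a=8: none
  a=9: (9, -4, 57), (9, 4, 57)  [2]
  a=10: (10, -2, 51), (10, 2, 51)  [2]
  a=11..13: none
  a=14: (14, -6, 37), (14, 6, 37)  [2]
  a=15: (15, -8, 35), (15, -2, 34), (15, 2, 34), (15, 8, 35)  [4]
  a=16: none
  a=17: (17, -2, 30), (17, 2, 30)  [2]
  a=18: (18, -14, 31), (18, 14, 31)  [2]
  a=19: (19, -4, 27), (19, 4, 27)  [2]
  a=20: none
  a=21: (21, -20, 29), (21, -8, 25), (21, 8, 25), (21, 20, 29)  [4]
  a=22..26: none
Total reduced forms: 1 + 1 + 2 + 2 + 2 + 2 + 2 + 2 + 2 + 4 + 2 + 2 + 2 + 4 = 30
h = 30

30


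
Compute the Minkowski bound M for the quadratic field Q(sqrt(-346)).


d = -346, d mod 4 = 2, so disc(K) = 4d = -1384; |disc(K)| = 1384
Imaginary quadratic field, so n = 2, s = r2 = 1, r1 = 0
M = (n!/n^n) * (4/pi)^s * sqrt(|disc(K)|) = (2!/2^2) * (4/pi)^1 * sqrt(1384)
= 0.5 * 1.273240 * 37.202150
= 23.6836

23.6836


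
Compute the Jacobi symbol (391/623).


Compute (391/623) via quadratic reciprocity:
  reciprocity: (391/623) -> -(623/391)
  reduce: (232/391)
  pull out 2: (2/391) = +1  (since 391 mod 8 = 7)
  pull out 2: (2/391) = +1  (since 391 mod 8 = 7)
  pull out 2: (2/391) = +1  (since 391 mod 8 = 7)
  reciprocity: (29/391) -> +(391/29)
  reduce: (14/29)
  pull out 2: (2/29) = -1  (since 29 mod 8 = 5)
  reciprocity: (7/29) -> +(29/7)
  reduce: (1/7)
  (1/7) = 1
Product of signs = 1

1


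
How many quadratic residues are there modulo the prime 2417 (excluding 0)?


For prime p, the number of non-zero quadratic residues is (p-1)/2.
= (2417-1)/2
= 1208

1208
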